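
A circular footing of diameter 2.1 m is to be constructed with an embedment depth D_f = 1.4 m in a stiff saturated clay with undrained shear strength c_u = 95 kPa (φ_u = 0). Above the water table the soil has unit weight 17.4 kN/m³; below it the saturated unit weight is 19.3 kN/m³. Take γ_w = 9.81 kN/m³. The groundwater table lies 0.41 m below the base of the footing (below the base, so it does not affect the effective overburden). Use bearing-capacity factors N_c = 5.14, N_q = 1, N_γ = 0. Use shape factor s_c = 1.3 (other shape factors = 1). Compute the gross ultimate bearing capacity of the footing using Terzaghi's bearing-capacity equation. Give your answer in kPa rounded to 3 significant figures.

q_ult ≈ 659 kPa

Effective surcharge at the founding depth q = γ·D_f = 17.4 × 1.4 = 24.36 kPa.
q_ult = c·N_c·s_c + q·N_q
     = 95 × 5.14 × 1.3 + 24.36 × 1
     = 634.79 + 24.36 = 659.15 kPa.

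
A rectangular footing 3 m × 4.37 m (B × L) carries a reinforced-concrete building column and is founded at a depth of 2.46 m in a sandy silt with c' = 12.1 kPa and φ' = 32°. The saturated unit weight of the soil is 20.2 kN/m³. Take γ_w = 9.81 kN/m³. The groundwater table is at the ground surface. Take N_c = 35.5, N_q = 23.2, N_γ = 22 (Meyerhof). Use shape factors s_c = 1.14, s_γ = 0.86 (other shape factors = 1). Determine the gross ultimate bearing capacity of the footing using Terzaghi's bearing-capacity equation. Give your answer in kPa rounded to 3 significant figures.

q_ult ≈ 1380 kPa

With the water table at the surface the whole profile is submerged: γ' = 20.2 − 9.81 = 10.39 kN/m³, so q = γ'·D_f = 25.559 kPa; the same γ' applies in the ½γBN_γ term.
q_ult = c·N_c·s_c + q·N_q + 0.5·γ·B·N_γ·s_γ
     = 12.1 × 35.5 × 1.14 + 25.559 × 23.2 + 0.5 × 10.39 × 3 × 22 × 0.86
     = 489.69 + 592.98 + 294.87 = 1377.5 kPa.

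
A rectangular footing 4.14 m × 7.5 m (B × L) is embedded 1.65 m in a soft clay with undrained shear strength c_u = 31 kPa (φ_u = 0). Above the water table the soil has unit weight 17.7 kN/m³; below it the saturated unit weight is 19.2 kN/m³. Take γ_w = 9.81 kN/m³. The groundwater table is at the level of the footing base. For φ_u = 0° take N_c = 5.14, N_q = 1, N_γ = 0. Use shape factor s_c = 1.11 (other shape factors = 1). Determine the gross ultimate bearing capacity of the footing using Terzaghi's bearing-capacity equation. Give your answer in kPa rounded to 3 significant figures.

q_ult ≈ 206 kPa

Overburden at base level: q = 17.7 × 1.65 = 29.205 kPa.
Cohesion term c·N_c·s_c = 31 × 5.14 × 1.11 = 176.87 kPa; surcharge term q·N_q = 29.205 × 1 = 29.205 kPa.
q_ult = 176.87 + 29.205 = 206.07 kPa.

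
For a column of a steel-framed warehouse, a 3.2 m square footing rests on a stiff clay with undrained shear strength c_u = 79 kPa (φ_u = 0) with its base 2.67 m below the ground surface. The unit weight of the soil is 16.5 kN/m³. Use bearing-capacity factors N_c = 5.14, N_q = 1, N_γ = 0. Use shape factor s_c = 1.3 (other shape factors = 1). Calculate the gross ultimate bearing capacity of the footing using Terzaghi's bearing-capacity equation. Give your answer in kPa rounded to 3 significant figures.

q_ult ≈ 572 kPa

Overburden at base level: q = 16.5 × 2.67 = 44.055 kPa.
Cohesion term c·N_c·s_c = 79 × 5.14 × 1.3 = 527.88 kPa; surcharge term q·N_q = 44.055 × 1 = 44.055 kPa.
q_ult = 527.88 + 44.055 = 571.93 kPa.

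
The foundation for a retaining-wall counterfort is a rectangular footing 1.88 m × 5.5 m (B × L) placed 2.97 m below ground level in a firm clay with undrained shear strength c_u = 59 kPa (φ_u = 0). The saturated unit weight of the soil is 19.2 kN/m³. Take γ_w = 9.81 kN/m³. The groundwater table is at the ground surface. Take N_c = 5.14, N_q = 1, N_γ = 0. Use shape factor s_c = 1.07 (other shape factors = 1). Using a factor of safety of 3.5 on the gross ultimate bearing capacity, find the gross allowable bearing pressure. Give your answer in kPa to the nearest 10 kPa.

γ' = 19.2 − 9.81 = 9.39 kN/m³ (submerged throughout). q = 9.39 × 2.97 = 27.888 kPa.
c·N_c·s_c = 59 × 5.14 × 1.07 = 324.49 kPa
q·N_q = 27.888 × 1 = 27.888 kPa
q_ult = 324.49 + 27.888 = 352.38 kPa.
q_all = 352.38 / 3.5 = 100.68 kPa.

q_all ≈ 100 kPa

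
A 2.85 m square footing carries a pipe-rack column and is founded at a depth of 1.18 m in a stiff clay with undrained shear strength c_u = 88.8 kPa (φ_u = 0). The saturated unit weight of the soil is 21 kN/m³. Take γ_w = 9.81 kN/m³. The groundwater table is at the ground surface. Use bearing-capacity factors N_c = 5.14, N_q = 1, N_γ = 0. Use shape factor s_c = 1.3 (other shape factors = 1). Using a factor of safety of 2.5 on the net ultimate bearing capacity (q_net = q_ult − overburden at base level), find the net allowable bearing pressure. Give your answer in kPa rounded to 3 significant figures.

Water table at ground surface, so effective unit weight γ' = 21 − 9.81 = 11.19 kN/m³ is used throughout; overburden q = 11.19 × 1.18 = 13.204 kPa.
Cohesion term c·N_c·s_c = 88.8 × 5.14 × 1.3 = 593.36 kPa; surcharge term q·N_q = 13.204 × 1 = 13.204 kPa.
q_ult = 593.36 + 13.204 = 606.57 kPa.
q_net = 606.57 − 13.204 = 593.36 kPa.
q_all(net) = 593.36 / 2.5 = 237.34 kPa.

q_all(net) ≈ 237 kPa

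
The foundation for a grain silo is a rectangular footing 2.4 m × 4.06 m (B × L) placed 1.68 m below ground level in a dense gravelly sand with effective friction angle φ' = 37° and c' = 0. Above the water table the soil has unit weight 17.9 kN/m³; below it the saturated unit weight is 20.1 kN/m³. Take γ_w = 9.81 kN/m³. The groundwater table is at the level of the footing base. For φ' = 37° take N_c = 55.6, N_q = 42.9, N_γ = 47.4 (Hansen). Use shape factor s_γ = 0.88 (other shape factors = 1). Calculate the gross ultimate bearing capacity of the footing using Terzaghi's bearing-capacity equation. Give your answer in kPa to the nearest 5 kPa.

q_ult ≈ 1805 kPa

Overburden at base level: q = 17.9 × 1.68 = 30.072 kPa.
Below the base the soil is submerged, so the ½γBN_γ term uses γ' = 20.1 − 9.81 = 10.29 kN/m³.
Surcharge term q·N_q = 30.072 × 42.9 = 1290.1 kPa; self-weight term 0.5·γ·B·N_γ·s_γ = 0.5 × 10.29 × 2.4 × 47.4 × 0.88 = 515.06 kPa.
q_ult = 1290.1 + 515.06 = 1805.1 kPa.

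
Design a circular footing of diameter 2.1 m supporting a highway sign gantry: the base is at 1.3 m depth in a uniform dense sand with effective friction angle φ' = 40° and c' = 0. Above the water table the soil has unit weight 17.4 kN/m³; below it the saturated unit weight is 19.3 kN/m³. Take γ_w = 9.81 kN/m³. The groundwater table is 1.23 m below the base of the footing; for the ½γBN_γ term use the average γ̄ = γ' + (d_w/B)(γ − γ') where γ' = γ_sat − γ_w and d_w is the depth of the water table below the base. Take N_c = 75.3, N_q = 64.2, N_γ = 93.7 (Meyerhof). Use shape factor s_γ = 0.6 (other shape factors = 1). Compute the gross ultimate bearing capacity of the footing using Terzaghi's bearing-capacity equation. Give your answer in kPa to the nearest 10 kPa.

Effective surcharge at the founding depth q = γ·D_f = 17.4 × 1.3 = 22.62 kPa.
With d_w = 1.23 m < B, γ̄ = 9.49 + (1.23/2.1) × (17.4 − 9.49) = 14.123 kN/m³.
q_ult = q·N_q + 0.5·γ·B·N_γ·s_γ
     = 22.62 × 64.2 + 0.5 × 14.123 × 2.1 × 93.7 × 0.6
     = 1452.2 + 833.69 = 2285.9 kPa.

q_ult ≈ 2290 kPa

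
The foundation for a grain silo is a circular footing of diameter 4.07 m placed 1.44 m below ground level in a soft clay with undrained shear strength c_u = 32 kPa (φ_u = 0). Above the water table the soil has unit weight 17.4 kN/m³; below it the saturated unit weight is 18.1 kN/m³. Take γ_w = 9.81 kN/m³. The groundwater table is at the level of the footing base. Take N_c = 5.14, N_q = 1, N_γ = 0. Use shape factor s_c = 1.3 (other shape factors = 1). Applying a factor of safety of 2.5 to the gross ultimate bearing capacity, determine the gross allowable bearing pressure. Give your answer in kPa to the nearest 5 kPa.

q_all ≈ 95 kPa

Overburden at base level: q = 17.4 × 1.44 = 25.056 kPa.
Cohesion term c·N_c·s_c = 32 × 5.14 × 1.3 = 213.82 kPa; surcharge term q·N_q = 25.056 × 1 = 25.056 kPa.
q_ult = 213.82 + 25.056 = 238.88 kPa.
q_all = q_ult / FS = 238.88 / 2.5 = 95.552 kPa.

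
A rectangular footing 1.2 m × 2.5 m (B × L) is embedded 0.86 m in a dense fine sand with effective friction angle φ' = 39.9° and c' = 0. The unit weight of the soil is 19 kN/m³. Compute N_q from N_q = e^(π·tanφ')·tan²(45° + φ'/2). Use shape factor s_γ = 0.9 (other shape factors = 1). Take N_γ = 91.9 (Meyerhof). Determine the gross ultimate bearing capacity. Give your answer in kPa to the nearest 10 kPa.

tan39.9° = 0.8361, so N_q = e^(π×0.8361)·tan²(64.95°) = 13.829 × 4.578 = 63.31.
Overburden at base level: q = 19 × 0.86 = 16.34 kPa.
Surcharge term q·N_q = 16.34 × 63.31 = 1034.5 kPa; self-weight term 0.5·γ·B·N_γ·s_γ = 0.5 × 19 × 1.2 × 91.9 × 0.9 = 942.89 kPa.
q_ult = 1034.5 + 942.89 = 1977.4 kPa.

q_ult ≈ 1980 kPa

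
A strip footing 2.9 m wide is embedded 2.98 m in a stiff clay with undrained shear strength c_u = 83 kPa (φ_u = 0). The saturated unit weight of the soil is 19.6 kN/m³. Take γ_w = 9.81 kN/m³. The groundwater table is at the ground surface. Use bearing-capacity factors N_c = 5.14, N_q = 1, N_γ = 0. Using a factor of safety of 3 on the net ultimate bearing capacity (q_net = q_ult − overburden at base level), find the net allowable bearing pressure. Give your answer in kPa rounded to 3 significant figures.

With the water table at the surface the whole profile is submerged: γ' = 19.6 − 9.81 = 9.79 kN/m³, so q = γ'·D_f = 29.174 kPa.
q_ult = c·N_c + q·N_q
     = 83 × 5.14 + 29.174 × 1
     = 426.62 + 29.174 = 455.79 kPa.
q_net = 455.79 − 29.174 = 426.62 kPa.
q_all(net) = 426.62 / 3 = 142.21 kPa.

q_all(net) ≈ 142 kPa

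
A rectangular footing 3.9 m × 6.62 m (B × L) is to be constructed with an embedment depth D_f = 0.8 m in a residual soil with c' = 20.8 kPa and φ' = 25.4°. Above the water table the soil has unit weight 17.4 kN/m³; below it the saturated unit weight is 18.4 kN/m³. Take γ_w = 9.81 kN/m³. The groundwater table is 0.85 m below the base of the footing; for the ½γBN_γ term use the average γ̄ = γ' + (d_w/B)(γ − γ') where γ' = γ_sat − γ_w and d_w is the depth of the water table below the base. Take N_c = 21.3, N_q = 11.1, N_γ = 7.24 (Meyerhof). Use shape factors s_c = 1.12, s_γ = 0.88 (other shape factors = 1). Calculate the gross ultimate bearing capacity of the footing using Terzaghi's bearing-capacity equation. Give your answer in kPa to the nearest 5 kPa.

q_ult ≈ 780 kPa

Effective surcharge at the founding depth q = γ·D_f = 17.4 × 0.8 = 13.92 kPa.
With d_w = 0.85 m < B, γ̄ = 8.59 + (0.85/3.9) × (17.4 − 8.59) = 10.51 kN/m³.
q_ult = c·N_c·s_c + q·N_q + 0.5·γ·B·N_γ·s_γ
     = 20.8 × 21.3 × 1.12 + 13.92 × 11.1 + 0.5 × 10.51 × 3.9 × 7.24 × 0.88
     = 496.2 + 154.51 + 130.58 = 781.29 kPa.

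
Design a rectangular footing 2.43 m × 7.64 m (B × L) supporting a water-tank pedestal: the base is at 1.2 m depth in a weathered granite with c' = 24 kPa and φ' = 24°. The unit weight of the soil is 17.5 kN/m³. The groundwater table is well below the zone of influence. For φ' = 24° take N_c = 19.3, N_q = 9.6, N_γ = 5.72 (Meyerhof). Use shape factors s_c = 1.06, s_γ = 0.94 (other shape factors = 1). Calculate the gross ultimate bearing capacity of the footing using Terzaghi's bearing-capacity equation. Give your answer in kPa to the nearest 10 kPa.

Overburden at base level: q = 17.5 × 1.2 = 21 kPa.
Cohesion term c·N_c·s_c = 24 × 19.3 × 1.06 = 490.99 kPa; surcharge term q·N_q = 21 × 9.6 = 201.6 kPa; self-weight term 0.5·γ·B·N_γ·s_γ = 0.5 × 17.5 × 2.43 × 5.72 × 0.94 = 114.32 kPa.
q_ult = 490.99 + 201.6 + 114.32 = 806.92 kPa.

q_ult ≈ 810 kPa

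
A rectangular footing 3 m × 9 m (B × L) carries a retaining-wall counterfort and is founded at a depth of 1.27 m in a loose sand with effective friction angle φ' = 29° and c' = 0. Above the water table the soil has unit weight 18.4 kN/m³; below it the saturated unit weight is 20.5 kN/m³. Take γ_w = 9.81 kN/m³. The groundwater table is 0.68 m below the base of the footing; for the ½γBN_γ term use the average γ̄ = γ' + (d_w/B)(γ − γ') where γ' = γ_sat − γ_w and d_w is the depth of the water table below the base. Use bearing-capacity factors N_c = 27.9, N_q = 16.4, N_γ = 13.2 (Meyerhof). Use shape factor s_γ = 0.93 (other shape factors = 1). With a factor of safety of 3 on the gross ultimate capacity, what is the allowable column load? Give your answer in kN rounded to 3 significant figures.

P_all ≈ 5510 kN

q = γ·D_f = 18.4 × 1.27 = 23.368 kPa.
γ' = 10.69 kN/m³; averaging over the depth B below the base, γ̄ = γ' + (d_w/B)(γ − γ') = 12.438 kN/m³.
q·N_q = 23.368 × 16.4 = 383.24 kPa
0.5·γ·B·N_γ·s_γ = 0.5 × 12.438 × 3 × 13.2 × 0.93 = 229.03 kPa
q_ult = 383.24 + 229.03 = 612.26 kPa.
Gross allowable pressure q_all = 612.26 / 3 = 204.09 kPa.
Footing area = 27 m², so allowable column load = 204.09 × 27 = 5510.4 kN.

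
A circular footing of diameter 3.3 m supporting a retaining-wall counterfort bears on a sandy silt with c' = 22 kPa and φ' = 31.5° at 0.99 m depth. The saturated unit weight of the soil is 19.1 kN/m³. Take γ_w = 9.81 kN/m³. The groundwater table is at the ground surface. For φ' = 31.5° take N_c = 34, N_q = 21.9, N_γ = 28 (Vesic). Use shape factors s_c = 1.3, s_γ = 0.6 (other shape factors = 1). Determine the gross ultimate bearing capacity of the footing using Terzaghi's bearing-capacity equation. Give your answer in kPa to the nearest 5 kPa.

q_ult ≈ 1430 kPa

γ' = 19.1 − 9.81 = 9.29 kN/m³ (submerged throughout). q = 9.29 × 0.99 = 9.1971 kPa; the same γ' applies in the ½γBN_γ term.
c·N_c·s_c = 22 × 34 × 1.3 = 972.4 kPa
q·N_q = 9.1971 × 21.9 = 201.42 kPa
0.5·γ·B·N_γ·s_γ = 0.5 × 9.29 × 3.3 × 28 × 0.6 = 257.52 kPa
q_ult = 972.4 + 201.42 + 257.52 = 1431.3 kPa.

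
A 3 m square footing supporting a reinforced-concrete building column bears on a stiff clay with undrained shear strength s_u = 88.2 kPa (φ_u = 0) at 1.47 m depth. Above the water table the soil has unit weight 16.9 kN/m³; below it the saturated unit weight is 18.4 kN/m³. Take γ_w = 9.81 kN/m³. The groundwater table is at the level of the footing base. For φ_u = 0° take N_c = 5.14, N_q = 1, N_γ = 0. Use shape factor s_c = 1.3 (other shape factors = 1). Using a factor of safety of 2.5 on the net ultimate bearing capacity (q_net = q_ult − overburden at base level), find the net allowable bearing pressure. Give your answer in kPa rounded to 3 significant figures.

q_all(net) ≈ 236 kPa

Effective surcharge at the founding depth q = γ·D_f = 16.9 × 1.47 = 24.843 kPa.
q_ult = c·N_c·s_c + q·N_q
     = 88.2 × 5.14 × 1.3 + 24.843 × 1
     = 589.35 + 24.843 = 614.2 kPa.
q_net = 614.2 − 24.843 = 589.35 kPa.
q_all(net) = 589.35 / 2.5 = 235.74 kPa.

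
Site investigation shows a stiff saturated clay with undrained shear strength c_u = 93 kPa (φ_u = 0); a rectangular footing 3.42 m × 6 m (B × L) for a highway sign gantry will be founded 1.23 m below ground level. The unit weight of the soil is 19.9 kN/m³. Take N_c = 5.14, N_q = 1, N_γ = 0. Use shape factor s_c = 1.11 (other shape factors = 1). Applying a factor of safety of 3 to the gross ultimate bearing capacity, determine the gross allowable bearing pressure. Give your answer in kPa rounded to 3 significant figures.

Overburden at base level: q = 19.9 × 1.23 = 24.477 kPa.
Cohesion term c·N_c·s_c = 93 × 5.14 × 1.11 = 530.6 kPa; surcharge term q·N_q = 24.477 × 1 = 24.477 kPa.
q_ult = 530.6 + 24.477 = 555.08 kPa.
q_all = q_ult / FS = 555.08 / 3 = 185.03 kPa.

q_all ≈ 185 kPa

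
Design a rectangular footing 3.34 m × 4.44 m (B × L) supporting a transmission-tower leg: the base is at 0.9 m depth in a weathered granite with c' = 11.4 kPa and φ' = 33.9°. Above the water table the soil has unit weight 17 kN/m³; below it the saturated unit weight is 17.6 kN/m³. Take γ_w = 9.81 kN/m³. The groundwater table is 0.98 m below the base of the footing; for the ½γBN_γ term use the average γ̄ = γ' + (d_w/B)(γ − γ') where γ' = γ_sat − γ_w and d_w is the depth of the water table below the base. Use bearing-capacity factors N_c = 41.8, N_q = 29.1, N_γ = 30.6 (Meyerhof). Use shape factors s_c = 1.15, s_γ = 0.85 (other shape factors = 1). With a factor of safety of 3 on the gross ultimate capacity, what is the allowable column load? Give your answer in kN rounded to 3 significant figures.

P_all ≈ 7160 kN

q = γ·D_f = 17 × 0.9 = 15.3 kPa.
γ' = 7.79 kN/m³; averaging over the depth B below the base, γ̄ = γ' + (d_w/B)(γ − γ') = 10.492 kN/m³.
c·N_c·s_c = 11.4 × 41.8 × 1.15 = 548 kPa
q·N_q = 15.3 × 29.1 = 445.23 kPa
0.5·γ·B·N_γ·s_γ = 0.5 × 10.492 × 3.34 × 30.6 × 0.85 = 455.75 kPa
q_ult = 548 + 445.23 + 455.75 = 1449 kPa.
Gross allowable pressure q_all = 1449 / 3 = 482.99 kPa.
Footing area = 14.8296 m², so allowable column load = 482.99 × 14.8296 = 7162.6 kN.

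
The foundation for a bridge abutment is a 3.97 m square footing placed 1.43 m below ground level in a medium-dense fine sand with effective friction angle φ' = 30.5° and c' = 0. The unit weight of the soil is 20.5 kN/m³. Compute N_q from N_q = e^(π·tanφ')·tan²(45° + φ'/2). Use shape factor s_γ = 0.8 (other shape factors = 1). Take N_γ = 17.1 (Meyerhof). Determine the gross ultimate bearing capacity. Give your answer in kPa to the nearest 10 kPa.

q_ult ≈ 1130 kPa

tan30.5° = 0.589, so N_q = e^(π×0.589)·tan²(60.25°) = 6.363 × 3.061 = 19.48.
q = γ·D_f = 20.5 × 1.43 = 29.315 kPa.
q·N_q = 29.315 × 19.479 = 571.04 kPa
0.5·γ·B·N_γ·s_γ = 0.5 × 20.5 × 3.97 × 17.1 × 0.8 = 556.67 kPa
q_ult = 571.04 + 556.67 = 1127.7 kPa.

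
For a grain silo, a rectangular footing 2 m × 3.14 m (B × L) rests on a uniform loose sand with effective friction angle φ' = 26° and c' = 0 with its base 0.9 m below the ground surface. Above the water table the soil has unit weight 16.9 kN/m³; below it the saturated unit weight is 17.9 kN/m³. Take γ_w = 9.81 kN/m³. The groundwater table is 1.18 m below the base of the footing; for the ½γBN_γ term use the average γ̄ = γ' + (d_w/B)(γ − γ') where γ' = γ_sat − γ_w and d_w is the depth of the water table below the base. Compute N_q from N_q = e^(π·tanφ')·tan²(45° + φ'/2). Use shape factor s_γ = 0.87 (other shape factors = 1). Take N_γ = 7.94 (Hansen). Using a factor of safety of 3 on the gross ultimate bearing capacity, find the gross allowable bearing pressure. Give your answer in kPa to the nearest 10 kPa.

q_all ≈ 90 kPa

N_q = e^(π·tan26°)·tan²(58°) = 11.85.
q = γ·D_f = 16.9 × 0.9 = 15.21 kPa.
γ' = 8.09 kN/m³; averaging over the depth B below the base, γ̄ = γ' + (d_w/B)(γ − γ') = 13.288 kN/m³.
q·N_q = 15.21 × 11.854 = 180.3 kPa
0.5·γ·B·N_γ·s_γ = 0.5 × 13.288 × 2 × 7.94 × 0.87 = 91.79 kPa
q_ult = 180.3 + 91.79 = 272.09 kPa.
q_all = 272.09 / 3 = 90.698 kPa.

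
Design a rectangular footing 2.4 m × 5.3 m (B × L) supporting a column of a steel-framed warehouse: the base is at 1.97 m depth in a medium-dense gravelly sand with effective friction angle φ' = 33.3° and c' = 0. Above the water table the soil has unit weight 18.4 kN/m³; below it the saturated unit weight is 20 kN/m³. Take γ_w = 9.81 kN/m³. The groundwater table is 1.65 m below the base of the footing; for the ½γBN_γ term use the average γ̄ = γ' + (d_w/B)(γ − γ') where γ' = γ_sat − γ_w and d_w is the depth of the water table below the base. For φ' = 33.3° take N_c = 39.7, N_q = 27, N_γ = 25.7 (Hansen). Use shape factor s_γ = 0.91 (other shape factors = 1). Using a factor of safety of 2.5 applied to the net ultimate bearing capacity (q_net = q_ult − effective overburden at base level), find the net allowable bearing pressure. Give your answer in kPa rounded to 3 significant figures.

q_all(net) ≈ 555 kPa

q = γ·D_f = 18.4 × 1.97 = 36.248 kPa.
γ' = 10.19 kN/m³; averaging over the depth B below the base, γ̄ = γ' + (d_w/B)(γ − γ') = 15.834 kN/m³.
q·N_q = 36.248 × 27 = 978.7 kPa
0.5·γ·B·N_γ·s_γ = 0.5 × 15.834 × 2.4 × 25.7 × 0.91 = 444.38 kPa
q_ult = 978.7 + 444.38 = 1423.1 kPa.
Net ultimate: q_net = 1423.1 − 36.248 = 1386.8 kPa.
q_all(net) = 1386.8 / 2.5 = 554.73 kPa.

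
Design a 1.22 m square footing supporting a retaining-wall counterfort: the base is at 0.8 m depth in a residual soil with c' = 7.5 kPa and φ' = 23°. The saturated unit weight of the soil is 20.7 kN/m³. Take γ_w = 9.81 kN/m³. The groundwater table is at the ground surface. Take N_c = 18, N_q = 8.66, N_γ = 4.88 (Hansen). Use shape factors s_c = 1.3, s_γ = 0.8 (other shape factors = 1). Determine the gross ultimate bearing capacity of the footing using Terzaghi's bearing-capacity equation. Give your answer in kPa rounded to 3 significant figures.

γ' = 20.7 − 9.81 = 10.89 kN/m³ (submerged throughout). q = 10.89 × 0.8 = 8.712 kPa; the same γ' applies in the ½γBN_γ term.
c·N_c·s_c = 7.5 × 18 × 1.3 = 175.5 kPa
q·N_q = 8.712 × 8.66 = 75.446 kPa
0.5·γ·B·N_γ·s_γ = 0.5 × 10.89 × 1.22 × 4.88 × 0.8 = 25.934 kPa
q_ult = 175.5 + 75.446 + 25.934 = 276.88 kPa.

q_ult ≈ 277 kPa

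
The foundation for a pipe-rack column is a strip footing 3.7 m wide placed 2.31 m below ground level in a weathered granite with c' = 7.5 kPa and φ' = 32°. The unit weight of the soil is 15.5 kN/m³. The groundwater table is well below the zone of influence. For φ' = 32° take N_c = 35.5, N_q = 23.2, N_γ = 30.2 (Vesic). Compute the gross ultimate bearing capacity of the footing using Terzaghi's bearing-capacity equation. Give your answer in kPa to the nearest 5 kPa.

q_ult ≈ 1965 kPa

Effective surcharge at the founding depth q = γ·D_f = 15.5 × 2.31 = 35.805 kPa.
q_ult = c·N_c + q·N_q + 0.5·γ·B·N_γ
     = 7.5 × 35.5 + 35.805 × 23.2 + 0.5 × 15.5 × 3.7 × 30.2
     = 266.25 + 830.68 + 865.99 = 1962.9 kPa.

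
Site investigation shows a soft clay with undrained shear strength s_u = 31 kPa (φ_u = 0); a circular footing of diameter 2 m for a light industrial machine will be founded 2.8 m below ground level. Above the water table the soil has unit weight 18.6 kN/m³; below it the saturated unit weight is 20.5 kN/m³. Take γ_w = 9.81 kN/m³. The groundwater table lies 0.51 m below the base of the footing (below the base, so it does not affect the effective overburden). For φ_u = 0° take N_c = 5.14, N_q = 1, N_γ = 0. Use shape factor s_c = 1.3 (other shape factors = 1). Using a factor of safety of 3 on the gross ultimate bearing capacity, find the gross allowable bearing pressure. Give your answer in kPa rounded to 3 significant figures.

q = γ·D_f = 18.6 × 2.8 = 52.08 kPa.
c·N_c·s_c = 31 × 5.14 × 1.3 = 207.14 kPa
q·N_q = 52.08 × 1 = 52.08 kPa
q_ult = 207.14 + 52.08 = 259.22 kPa.
q_all = 259.22 / 3 = 86.407 kPa.

q_all ≈ 86.4 kPa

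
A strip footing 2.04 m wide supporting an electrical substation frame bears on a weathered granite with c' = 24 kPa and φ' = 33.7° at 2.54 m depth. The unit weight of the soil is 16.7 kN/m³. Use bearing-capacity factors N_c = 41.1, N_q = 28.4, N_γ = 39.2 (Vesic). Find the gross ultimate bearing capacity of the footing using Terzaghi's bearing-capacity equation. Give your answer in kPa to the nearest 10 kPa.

q_ult ≈ 2860 kPa

Overburden at base level: q = 16.7 × 2.54 = 42.418 kPa.
Cohesion term c·N_c = 24 × 41.1 = 986.4 kPa; surcharge term q·N_q = 42.418 × 28.4 = 1204.7 kPa; self-weight term 0.5·γ·B·N_γ = 0.5 × 16.7 × 2.04 × 39.2 = 667.73 kPa.
q_ult = 986.4 + 1204.7 + 667.73 = 2858.8 kPa.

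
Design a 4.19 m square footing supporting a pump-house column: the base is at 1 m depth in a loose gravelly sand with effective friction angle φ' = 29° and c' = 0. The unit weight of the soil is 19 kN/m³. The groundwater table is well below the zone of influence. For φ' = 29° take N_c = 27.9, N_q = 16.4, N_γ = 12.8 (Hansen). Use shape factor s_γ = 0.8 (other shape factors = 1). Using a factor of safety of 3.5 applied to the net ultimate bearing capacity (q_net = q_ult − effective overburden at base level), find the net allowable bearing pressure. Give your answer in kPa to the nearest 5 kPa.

Effective surcharge at the founding depth q = γ·D_f = 19 × 1 = 19 kPa.
q_ult = q·N_q + 0.5·γ·B·N_γ·s_γ
     = 19 × 16.4 + 0.5 × 19 × 4.19 × 12.8 × 0.8
     = 311.6 + 407.6 = 719.2 kPa.
Net ultimate: q_net = 719.2 − 19 = 700.2 kPa.
q_all(net) = 700.2 / 3.5 = 200.06 kPa.

q_all(net) ≈ 200 kPa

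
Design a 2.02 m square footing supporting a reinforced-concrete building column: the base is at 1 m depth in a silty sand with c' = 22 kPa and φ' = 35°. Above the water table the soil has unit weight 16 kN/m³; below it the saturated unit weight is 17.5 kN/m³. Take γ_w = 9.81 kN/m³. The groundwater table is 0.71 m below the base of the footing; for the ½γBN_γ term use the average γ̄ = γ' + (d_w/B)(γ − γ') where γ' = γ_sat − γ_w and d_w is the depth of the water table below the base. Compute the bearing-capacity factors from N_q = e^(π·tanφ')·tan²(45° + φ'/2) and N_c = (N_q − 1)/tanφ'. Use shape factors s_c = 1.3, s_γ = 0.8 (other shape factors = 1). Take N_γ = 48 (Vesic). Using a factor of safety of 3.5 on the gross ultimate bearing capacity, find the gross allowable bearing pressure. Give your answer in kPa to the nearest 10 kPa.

N_q = e^(π·tan35°)·tan²(62.5°) = 33.3; N_c = (N_q − 1)/tanφ' = 46.12.
q = γ·D_f = 16 × 1 = 16 kPa.
γ' = 7.69 kN/m³; averaging over the depth B below the base, γ̄ = γ' + (d_w/B)(γ − γ') = 10.611 kN/m³.
c·N_c·s_c = 22 × 46.124 × 1.3 = 1319.1 kPa
q·N_q = 16 × 33.296 = 532.74 kPa
0.5·γ·B·N_γ·s_γ = 0.5 × 10.611 × 2.02 × 48 × 0.8 = 411.53 kPa
q_ult = 1319.1 + 532.74 + 411.53 = 2263.4 kPa.
q_all = 2263.4 / 3.5 = 646.69 kPa.

q_all ≈ 650 kPa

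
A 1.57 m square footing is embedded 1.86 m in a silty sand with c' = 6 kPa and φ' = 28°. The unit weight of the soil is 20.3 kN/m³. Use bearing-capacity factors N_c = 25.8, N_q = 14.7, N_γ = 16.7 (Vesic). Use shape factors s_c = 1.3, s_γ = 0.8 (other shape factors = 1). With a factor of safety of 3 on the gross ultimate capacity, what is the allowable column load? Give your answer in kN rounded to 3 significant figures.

P_all ≈ 796 kN

Effective surcharge at the founding depth q = γ·D_f = 20.3 × 1.86 = 37.758 kPa.
q_ult = c·N_c·s_c + q·N_q + 0.5·γ·B·N_γ·s_γ
     = 6 × 25.8 × 1.3 + 37.758 × 14.7 + 0.5 × 20.3 × 1.57 × 16.7 × 0.8
     = 201.24 + 555.04 + 212.9 = 969.18 kPa.
Gross allowable pressure q_all = 969.18 / 3 = 323.06 kPa.
Footing area = 2.4649 m², so allowable column load = 323.06 × 2.4649 = 796.31 kN.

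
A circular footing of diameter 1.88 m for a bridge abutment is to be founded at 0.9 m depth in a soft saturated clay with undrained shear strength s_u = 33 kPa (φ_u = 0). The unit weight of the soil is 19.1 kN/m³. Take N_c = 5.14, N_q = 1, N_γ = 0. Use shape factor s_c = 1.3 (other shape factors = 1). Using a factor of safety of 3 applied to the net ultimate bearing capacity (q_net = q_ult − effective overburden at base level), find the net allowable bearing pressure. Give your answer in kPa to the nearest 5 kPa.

q_all(net) ≈ 75 kPa

Effective surcharge at the founding depth q = γ·D_f = 19.1 × 0.9 = 17.19 kPa.
q_ult = c·N_c·s_c + q·N_q
     = 33 × 5.14 × 1.3 + 17.19 × 1
     = 220.51 + 17.19 = 237.7 kPa.
Net ultimate: q_net = 237.7 − 17.19 = 220.51 kPa.
q_all(net) = 220.51 / 3 = 73.502 kPa.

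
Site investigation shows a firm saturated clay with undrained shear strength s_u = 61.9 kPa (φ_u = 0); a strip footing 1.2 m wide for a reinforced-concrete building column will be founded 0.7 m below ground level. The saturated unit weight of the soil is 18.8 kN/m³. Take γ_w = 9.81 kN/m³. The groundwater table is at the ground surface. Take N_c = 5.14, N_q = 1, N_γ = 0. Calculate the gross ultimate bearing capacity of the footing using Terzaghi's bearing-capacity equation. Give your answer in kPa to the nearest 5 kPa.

q_ult ≈ 325 kPa

Water table at ground surface, so effective unit weight γ' = 18.8 − 9.81 = 8.99 kN/m³ is used throughout; overburden q = 8.99 × 0.7 = 6.293 kPa.
Cohesion term c·N_c = 61.9 × 5.14 = 318.17 kPa; surcharge term q·N_q = 6.293 × 1 = 6.293 kPa.
q_ult = 318.17 + 6.293 = 324.46 kPa.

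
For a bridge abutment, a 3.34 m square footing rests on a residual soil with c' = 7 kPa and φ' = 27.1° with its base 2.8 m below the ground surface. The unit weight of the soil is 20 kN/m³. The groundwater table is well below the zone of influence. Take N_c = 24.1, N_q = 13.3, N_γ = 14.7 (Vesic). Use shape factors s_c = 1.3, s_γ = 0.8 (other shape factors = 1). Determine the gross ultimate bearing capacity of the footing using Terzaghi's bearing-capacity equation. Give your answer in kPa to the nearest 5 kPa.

q_ult ≈ 1355 kPa

Overburden at base level: q = 20 × 2.8 = 56 kPa.
Cohesion term c·N_c·s_c = 7 × 24.1 × 1.3 = 219.31 kPa; surcharge term q·N_q = 56 × 13.3 = 744.8 kPa; self-weight term 0.5·γ·B·N_γ·s_γ = 0.5 × 20 × 3.34 × 14.7 × 0.8 = 392.78 kPa.
q_ult = 219.31 + 744.8 + 392.78 = 1356.9 kPa.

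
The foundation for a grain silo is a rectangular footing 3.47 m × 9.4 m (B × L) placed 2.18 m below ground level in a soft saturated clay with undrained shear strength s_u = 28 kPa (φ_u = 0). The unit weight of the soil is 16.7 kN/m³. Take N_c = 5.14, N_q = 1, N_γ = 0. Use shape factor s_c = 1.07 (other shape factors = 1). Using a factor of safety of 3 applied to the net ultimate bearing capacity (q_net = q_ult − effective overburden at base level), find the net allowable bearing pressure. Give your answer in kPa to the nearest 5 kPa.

q_all(net) ≈ 50 kPa

q = γ·D_f = 16.7 × 2.18 = 36.406 kPa.
c·N_c·s_c = 28 × 5.14 × 1.07 = 153.99 kPa
q·N_q = 36.406 × 1 = 36.406 kPa
q_ult = 153.99 + 36.406 = 190.4 kPa.
Net ultimate: q_net = 190.4 − 36.406 = 153.99 kPa.
q_all(net) = 153.99 / 3 = 51.331 kPa.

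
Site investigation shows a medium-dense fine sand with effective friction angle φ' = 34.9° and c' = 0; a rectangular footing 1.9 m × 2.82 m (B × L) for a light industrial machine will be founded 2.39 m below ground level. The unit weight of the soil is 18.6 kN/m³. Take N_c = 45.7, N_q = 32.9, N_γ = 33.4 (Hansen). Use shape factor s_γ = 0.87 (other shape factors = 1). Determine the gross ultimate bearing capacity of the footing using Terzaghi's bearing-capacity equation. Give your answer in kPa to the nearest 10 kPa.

Overburden at base level: q = 18.6 × 2.39 = 44.454 kPa.
Surcharge term q·N_q = 44.454 × 32.9 = 1462.5 kPa; self-weight term 0.5·γ·B·N_γ·s_γ = 0.5 × 18.6 × 1.9 × 33.4 × 0.87 = 513.45 kPa.
q_ult = 1462.5 + 513.45 = 1976 kPa.

q_ult ≈ 1980 kPa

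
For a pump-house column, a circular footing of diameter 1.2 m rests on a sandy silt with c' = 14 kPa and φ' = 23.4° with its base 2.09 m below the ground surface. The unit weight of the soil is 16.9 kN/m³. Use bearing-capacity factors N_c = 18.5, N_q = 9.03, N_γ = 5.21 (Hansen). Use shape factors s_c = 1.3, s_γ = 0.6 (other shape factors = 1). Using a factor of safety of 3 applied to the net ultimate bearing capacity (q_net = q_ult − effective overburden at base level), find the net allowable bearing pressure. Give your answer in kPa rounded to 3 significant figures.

Overburden at base level: q = 16.9 × 2.09 = 35.321 kPa.
Cohesion term c·N_c·s_c = 14 × 18.5 × 1.3 = 336.7 kPa; surcharge term q·N_q = 35.321 × 9.03 = 318.95 kPa; self-weight term 0.5·γ·B·N_γ·s_γ = 0.5 × 16.9 × 1.2 × 5.21 × 0.6 = 31.698 kPa.
q_ult = 336.7 + 318.95 + 31.698 = 687.35 kPa.
Net ultimate: q_net = 687.35 − 35.321 = 652.03 kPa.
q_all(net) = 652.03 / 3 = 217.34 kPa.

q_all(net) ≈ 217 kPa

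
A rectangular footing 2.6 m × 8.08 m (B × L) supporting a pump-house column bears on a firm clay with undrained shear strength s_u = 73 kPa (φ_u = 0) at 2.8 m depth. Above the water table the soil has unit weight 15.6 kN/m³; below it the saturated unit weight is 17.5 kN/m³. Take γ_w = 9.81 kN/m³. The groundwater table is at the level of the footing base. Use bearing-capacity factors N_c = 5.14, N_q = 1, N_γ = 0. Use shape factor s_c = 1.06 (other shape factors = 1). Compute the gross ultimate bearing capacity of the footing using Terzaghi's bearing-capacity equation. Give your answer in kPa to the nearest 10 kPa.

q_ult ≈ 440 kPa

Overburden at base level: q = 15.6 × 2.8 = 43.68 kPa.
Cohesion term c·N_c·s_c = 73 × 5.14 × 1.06 = 397.73 kPa; surcharge term q·N_q = 43.68 × 1 = 43.68 kPa.
q_ult = 397.73 + 43.68 = 441.41 kPa.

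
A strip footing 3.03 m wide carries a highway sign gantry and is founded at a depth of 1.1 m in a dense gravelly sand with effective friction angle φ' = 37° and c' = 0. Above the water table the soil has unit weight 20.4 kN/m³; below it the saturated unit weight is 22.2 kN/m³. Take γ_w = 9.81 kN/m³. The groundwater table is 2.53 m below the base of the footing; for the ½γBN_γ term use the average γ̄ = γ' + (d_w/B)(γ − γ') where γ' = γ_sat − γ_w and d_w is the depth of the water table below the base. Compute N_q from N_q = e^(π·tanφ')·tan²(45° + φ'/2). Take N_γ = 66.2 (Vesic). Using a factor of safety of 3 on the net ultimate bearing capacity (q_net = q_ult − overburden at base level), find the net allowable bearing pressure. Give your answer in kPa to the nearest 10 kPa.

N_q = e^(π·tan37°)·tan²(63.5°) = 42.92.
Effective surcharge at the founding depth q = γ·D_f = 20.4 × 1.1 = 22.44 kPa.
With d_w = 2.53 m < B, γ̄ = 12.39 + (2.53/3.03) × (20.4 − 12.39) = 19.078 kN/m³.
q_ult = q·N_q + 0.5·γ·B·N_γ
     = 22.44 × 42.92 + 0.5 × 19.078 × 3.03 × 66.2
     = 963.12 + 1913.4 = 2876.5 kPa.
q_net = 2876.5 − 22.44 = 2854.1 kPa.
q_all(net) = 2854.1 / 3 = 951.36 kPa.

q_all(net) ≈ 950 kPa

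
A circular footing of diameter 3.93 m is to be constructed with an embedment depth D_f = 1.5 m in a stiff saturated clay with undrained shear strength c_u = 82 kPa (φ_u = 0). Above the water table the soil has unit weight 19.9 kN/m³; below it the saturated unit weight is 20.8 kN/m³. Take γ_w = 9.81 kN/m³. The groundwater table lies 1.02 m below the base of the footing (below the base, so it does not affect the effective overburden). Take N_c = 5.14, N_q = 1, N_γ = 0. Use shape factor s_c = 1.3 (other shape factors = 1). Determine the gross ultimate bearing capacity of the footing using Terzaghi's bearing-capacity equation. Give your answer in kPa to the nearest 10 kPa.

q = γ·D_f = 19.9 × 1.5 = 29.85 kPa.
c·N_c·s_c = 82 × 5.14 × 1.3 = 547.92 kPa
q·N_q = 29.85 × 1 = 29.85 kPa
q_ult = 547.92 + 29.85 = 577.77 kPa.

q_ult ≈ 580 kPa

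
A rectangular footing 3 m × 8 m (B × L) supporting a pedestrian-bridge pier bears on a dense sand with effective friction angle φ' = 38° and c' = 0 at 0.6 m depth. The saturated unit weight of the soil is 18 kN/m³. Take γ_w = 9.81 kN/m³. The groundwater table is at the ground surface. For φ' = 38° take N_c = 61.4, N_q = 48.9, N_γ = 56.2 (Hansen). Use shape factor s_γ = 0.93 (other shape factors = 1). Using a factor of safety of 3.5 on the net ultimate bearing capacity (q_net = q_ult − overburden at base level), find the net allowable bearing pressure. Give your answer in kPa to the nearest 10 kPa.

γ' = 18 − 9.81 = 8.19 kN/m³ (submerged throughout). q = 8.19 × 0.6 = 4.914 kPa; the same γ' applies in the ½γBN_γ term.
q·N_q = 4.914 × 48.9 = 240.29 kPa
0.5·γ·B·N_γ·s_γ = 0.5 × 8.19 × 3 × 56.2 × 0.93 = 642.09 kPa
q_ult = 240.29 + 642.09 = 882.38 kPa.
q_net = 882.38 − 4.914 = 877.47 kPa.
q_all(net) = 877.47 / 3.5 = 250.71 kPa.

q_all(net) ≈ 250 kPa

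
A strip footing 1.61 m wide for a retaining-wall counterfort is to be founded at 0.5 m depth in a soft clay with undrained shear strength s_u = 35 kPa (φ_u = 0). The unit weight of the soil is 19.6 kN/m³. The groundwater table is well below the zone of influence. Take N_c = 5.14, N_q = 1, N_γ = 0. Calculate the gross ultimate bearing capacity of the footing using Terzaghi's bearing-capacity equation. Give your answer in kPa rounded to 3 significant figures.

q = γ·D_f = 19.6 × 0.5 = 9.8 kPa.
c·N_c = 35 × 5.14 = 179.9 kPa
q·N_q = 9.8 × 1 = 9.8 kPa
q_ult = 179.9 + 9.8 = 189.7 kPa.

q_ult ≈ 190 kPa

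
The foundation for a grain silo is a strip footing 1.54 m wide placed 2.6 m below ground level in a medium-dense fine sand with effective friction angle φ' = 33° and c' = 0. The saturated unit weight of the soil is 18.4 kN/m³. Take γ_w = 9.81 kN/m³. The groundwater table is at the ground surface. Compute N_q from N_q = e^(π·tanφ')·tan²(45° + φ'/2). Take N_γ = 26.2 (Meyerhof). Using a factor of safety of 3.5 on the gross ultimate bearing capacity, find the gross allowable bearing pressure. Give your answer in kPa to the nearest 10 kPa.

q_all ≈ 220 kPa

N_q = e^(π·tan33°)·tan²(61.5°) = 26.09.
γ' = 18.4 − 9.81 = 8.59 kN/m³ (submerged throughout). q = 8.59 × 2.6 = 22.334 kPa; the same γ' applies in the ½γBN_γ term.
q·N_q = 22.334 × 26.092 = 582.74 kPa
0.5·γ·B·N_γ = 0.5 × 8.59 × 1.54 × 26.2 = 173.29 kPa
q_ult = 582.74 + 173.29 = 756.03 kPa.
q_all = 756.03 / 3.5 = 216.01 kPa.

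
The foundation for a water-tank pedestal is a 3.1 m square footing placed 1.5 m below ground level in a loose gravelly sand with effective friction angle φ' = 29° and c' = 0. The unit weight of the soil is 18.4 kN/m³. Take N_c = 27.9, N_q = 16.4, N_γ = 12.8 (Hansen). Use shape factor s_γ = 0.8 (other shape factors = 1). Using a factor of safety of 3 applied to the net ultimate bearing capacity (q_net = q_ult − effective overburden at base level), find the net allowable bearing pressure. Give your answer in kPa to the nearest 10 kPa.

q = γ·D_f = 18.4 × 1.5 = 27.6 kPa.
q·N_q = 27.6 × 16.4 = 452.64 kPa
0.5·γ·B·N_γ·s_γ = 0.5 × 18.4 × 3.1 × 12.8 × 0.8 = 292.04 kPa
q_ult = 452.64 + 292.04 = 744.68 kPa.
Net ultimate: q_net = 744.68 − 27.6 = 717.08 kPa.
q_all(net) = 717.08 / 3 = 239.03 kPa.

q_all(net) ≈ 240 kPa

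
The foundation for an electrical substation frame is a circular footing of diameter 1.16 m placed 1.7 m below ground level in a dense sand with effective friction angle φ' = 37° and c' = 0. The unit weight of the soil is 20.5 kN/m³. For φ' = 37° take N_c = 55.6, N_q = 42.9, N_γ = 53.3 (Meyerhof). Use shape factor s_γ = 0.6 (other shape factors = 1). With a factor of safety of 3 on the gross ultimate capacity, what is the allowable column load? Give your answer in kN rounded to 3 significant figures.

P_all ≈ 661 kN

Effective surcharge at the founding depth q = γ·D_f = 20.5 × 1.7 = 34.85 kPa.
q_ult = q·N_q + 0.5·γ·B·N_γ·s_γ
     = 34.85 × 42.9 + 0.5 × 20.5 × 1.16 × 53.3 × 0.6
     = 1495.1 + 380.24 = 1875.3 kPa.
Gross allowable pressure q_all = 1875.3 / 3 = 625.1 kPa.
Footing area = 1.0568 m², so allowable column load = 625.1 × 1.0568 = 660.61 kN.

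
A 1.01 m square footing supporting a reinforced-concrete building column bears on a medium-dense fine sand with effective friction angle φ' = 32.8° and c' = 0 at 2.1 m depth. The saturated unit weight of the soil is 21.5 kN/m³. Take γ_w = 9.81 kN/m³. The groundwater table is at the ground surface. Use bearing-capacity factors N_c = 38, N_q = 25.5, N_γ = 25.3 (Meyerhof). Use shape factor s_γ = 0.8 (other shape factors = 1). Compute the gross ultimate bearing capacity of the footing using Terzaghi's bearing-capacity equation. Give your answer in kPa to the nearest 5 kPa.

With the water table at the surface the whole profile is submerged: γ' = 21.5 − 9.81 = 11.69 kN/m³, so q = γ'·D_f = 24.549 kPa; the same γ' applies in the ½γBN_γ term.
q_ult = q·N_q + 0.5·γ·B·N_γ·s_γ
     = 24.549 × 25.5 + 0.5 × 11.69 × 1.01 × 25.3 × 0.8
     = 626 + 119.49 = 745.49 kPa.

q_ult ≈ 745 kPa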